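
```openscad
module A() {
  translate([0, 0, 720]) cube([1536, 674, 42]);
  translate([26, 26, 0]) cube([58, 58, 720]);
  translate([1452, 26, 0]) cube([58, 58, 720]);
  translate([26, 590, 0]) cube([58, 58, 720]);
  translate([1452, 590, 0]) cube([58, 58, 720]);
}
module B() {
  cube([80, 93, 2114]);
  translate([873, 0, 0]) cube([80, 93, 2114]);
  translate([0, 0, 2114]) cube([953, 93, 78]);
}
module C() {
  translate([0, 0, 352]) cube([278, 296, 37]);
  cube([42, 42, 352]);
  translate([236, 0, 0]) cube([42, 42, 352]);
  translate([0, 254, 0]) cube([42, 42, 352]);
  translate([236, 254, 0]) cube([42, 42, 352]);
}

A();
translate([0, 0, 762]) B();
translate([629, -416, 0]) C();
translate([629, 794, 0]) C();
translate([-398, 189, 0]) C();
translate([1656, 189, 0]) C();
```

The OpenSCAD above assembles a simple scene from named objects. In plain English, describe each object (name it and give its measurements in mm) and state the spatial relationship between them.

A is a table: top 1536 mm (x) × 674 mm (y), 42 mm thick, upper face at z = 762 mm, on four 58×58 mm square legs, each inset 26 mm from the nearest pair of top edges, running from z = 0 to the bottom of the top.

B is a door frame. The clear opening is 793 mm wide and 2114 mm high. Two 80 mm wide jambs, 93 mm deep, stand either side of the opening from the floor to the top of the opening. A 78 mm thick head sits across the top of both jambs, spanning the full outside width of the frame.

C is a simple wooden stool: a rectangular seat 278 mm (x) by 296 mm (y), 37 mm thick, top face at z = 389 mm, on four square legs, each 42×42 mm in cross-section. The legs rest on z = 0, each flush with a corner of the seat.

The door frame is on top of the table. Four stools sit around the table at the −y, +y, −x, +x sides.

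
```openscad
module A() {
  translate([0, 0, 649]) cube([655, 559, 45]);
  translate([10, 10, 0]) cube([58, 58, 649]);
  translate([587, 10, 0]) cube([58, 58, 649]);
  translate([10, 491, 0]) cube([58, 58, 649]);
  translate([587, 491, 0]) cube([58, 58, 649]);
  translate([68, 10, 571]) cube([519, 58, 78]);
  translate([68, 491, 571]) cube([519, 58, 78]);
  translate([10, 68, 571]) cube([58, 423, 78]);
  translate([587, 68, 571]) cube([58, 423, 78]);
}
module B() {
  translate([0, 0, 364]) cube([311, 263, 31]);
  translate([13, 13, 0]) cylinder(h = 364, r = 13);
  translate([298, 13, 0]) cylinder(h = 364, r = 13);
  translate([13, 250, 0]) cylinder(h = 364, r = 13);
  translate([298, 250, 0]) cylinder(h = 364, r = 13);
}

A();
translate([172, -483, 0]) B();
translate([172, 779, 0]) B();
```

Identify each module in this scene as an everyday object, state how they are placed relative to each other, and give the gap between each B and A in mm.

Each stool's nearest face is 220 mm from the table's bounding box.

A is a table. B is a stool. Two stools sit around the table at the −y, +y sides. The gap between each stool and the table is 220 mm.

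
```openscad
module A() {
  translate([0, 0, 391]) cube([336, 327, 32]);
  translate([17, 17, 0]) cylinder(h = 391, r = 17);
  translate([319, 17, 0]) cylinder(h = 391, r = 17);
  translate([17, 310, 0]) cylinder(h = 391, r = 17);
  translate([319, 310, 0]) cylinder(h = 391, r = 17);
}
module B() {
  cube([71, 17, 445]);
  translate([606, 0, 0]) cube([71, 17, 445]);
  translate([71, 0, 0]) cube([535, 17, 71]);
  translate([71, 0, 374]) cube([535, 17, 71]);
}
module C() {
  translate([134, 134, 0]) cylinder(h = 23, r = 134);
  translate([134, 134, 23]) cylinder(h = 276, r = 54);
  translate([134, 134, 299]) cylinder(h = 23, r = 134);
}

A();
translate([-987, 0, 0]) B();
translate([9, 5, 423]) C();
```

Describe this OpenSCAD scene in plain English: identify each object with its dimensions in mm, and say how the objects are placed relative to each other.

A is a four-legged stool. The seat is a 336×327×32 mm slab whose top surface is at z = 423 mm; four round legs, each 34 mm in diameter, run from the floor (z = 0) to the underside of the seat, each leg's axis is inset half a diameter from the nearest pair of seat edges (so the leg's bounding box is flush with the corner).

B is a picture frame with a 535×303 mm rectangular opening (x by z) and a uniform 71 mm border on every side. Frame depth is 17 mm along y. It is built from two vertical stiles running the full outside height and two horizontal rails spanning the gap between the stiles.

C is a spool: two coaxial disc flanges of radius 134 mm and thickness 23 mm, joined by a core cylinder of radius 54 mm and height 276 mm. The lower flange rests on z = 0 and the three cylinders share a vertical axis.

The picture frame is on the floor beside the stool on its −x side. The spool is on top of the stool.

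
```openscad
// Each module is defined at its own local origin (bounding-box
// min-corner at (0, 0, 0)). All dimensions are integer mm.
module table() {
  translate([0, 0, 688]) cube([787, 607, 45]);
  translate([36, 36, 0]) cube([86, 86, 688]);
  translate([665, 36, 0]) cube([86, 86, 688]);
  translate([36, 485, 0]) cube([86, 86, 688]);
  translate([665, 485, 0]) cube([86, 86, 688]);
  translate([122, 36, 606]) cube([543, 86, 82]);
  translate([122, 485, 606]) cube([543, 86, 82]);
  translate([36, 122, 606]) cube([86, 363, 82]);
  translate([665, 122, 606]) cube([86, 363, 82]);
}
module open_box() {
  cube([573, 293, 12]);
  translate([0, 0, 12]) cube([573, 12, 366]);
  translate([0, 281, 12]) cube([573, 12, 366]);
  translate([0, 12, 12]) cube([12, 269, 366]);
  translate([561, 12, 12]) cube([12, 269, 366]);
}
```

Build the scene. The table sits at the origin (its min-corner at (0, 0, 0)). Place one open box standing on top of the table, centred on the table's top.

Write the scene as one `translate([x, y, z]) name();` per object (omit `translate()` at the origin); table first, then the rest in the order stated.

table();
translate([107, 157, 733]) open_box();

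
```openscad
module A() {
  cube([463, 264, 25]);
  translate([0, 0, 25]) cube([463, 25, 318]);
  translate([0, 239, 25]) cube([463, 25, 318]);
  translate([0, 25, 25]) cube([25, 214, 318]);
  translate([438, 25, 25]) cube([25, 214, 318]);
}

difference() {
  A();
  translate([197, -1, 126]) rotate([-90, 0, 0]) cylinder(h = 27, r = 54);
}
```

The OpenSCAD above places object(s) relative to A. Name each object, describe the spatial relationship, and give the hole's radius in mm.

A is an open box. The open box has a circular hole through its front wall. The hole's radius is 54 mm.

The subtracted cylinder has r = 54 mm.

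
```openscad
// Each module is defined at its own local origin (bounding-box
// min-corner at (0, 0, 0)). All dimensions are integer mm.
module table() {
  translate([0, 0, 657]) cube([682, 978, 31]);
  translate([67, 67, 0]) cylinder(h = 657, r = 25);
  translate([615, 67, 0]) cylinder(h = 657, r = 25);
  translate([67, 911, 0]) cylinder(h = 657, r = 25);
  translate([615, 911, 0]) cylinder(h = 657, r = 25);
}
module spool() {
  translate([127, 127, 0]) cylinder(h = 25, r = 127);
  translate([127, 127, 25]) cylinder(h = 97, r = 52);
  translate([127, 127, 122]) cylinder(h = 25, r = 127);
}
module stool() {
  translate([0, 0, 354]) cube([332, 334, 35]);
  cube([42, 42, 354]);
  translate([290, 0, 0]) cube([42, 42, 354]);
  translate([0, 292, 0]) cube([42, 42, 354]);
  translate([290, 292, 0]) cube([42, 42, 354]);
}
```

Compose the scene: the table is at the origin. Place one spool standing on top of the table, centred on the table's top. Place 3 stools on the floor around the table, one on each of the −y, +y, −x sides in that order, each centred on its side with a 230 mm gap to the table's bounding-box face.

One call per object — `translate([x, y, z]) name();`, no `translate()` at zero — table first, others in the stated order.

table();
translate([214, 362, 688]) spool();
translate([175, -564, 0]) stool();
translate([175, 1208, 0]) stool();
translate([-562, 322, 0]) stool();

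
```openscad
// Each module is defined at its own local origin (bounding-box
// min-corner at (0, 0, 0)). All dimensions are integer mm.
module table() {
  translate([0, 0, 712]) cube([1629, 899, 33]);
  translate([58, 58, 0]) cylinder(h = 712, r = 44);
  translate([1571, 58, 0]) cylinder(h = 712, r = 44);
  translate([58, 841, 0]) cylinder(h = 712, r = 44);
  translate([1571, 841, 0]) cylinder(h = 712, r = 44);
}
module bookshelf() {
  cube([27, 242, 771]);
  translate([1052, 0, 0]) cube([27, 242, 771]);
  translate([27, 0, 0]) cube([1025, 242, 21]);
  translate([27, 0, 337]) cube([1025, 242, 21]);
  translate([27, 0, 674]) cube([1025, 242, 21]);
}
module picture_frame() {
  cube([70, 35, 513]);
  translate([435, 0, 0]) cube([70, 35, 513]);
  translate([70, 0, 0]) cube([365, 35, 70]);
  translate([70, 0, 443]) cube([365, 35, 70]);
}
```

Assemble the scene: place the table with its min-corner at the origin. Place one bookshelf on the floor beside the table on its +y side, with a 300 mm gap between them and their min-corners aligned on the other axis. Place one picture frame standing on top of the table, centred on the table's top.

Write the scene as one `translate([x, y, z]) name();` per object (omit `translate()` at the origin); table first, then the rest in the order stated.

table();
translate([0, 1199, 0]) bookshelf();
translate([562, 432, 745]) picture_frame();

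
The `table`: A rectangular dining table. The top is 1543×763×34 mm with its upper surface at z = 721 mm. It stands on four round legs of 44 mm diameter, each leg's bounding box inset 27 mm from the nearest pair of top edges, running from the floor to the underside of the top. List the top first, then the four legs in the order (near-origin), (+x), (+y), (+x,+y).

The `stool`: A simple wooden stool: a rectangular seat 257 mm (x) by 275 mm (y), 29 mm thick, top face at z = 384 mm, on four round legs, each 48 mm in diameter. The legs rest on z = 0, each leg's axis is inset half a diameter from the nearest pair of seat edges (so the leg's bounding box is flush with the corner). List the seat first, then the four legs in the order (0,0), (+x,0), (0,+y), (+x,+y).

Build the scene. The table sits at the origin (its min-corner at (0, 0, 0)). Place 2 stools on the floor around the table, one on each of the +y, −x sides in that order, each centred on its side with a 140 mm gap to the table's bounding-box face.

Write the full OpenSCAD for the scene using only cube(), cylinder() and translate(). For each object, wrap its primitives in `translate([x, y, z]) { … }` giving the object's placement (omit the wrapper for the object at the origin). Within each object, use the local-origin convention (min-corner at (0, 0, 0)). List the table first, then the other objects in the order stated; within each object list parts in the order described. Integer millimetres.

translate([0, 0, 687]) cube([1543, 763, 34]);
translate([49, 49, 0]) cylinder(h = 687, r = 22);
translate([1494, 49, 0]) cylinder(h = 687, r = 22);
translate([49, 714, 0]) cylinder(h = 687, r = 22);
translate([1494, 714, 0]) cylinder(h = 687, r = 22);
translate([643, 903, 0]) {
  translate([0, 0, 355]) cube([257, 275, 29]);
  translate([24, 24, 0]) cylinder(h = 355, r = 24);
  translate([233, 24, 0]) cylinder(h = 355, r = 24);
  translate([24, 251, 0]) cylinder(h = 355, r = 24);
  translate([233, 251, 0]) cylinder(h = 355, r = 24);
}
translate([-397, 244, 0]) {
  translate([0, 0, 355]) cube([257, 275, 29]);
  translate([24, 24, 0]) cylinder(h = 355, r = 24);
  translate([233, 24, 0]) cylinder(h = 355, r = 24);
  translate([24, 251, 0]) cylinder(h = 355, r = 24);
  translate([233, 251, 0]) cylinder(h = 355, r = 24);
}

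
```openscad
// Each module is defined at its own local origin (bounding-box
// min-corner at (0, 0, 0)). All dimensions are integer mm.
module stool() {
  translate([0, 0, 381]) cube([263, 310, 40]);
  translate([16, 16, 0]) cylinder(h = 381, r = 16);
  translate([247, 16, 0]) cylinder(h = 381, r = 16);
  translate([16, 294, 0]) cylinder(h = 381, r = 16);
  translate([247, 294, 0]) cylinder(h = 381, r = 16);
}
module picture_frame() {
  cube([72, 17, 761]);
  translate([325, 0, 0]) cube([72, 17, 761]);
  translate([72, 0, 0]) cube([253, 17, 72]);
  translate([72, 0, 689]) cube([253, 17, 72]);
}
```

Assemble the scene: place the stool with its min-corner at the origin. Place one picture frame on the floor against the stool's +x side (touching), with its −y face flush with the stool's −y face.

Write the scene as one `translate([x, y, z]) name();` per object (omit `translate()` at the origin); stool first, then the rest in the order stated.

stool();
translate([263, 0, 0]) picture_frame();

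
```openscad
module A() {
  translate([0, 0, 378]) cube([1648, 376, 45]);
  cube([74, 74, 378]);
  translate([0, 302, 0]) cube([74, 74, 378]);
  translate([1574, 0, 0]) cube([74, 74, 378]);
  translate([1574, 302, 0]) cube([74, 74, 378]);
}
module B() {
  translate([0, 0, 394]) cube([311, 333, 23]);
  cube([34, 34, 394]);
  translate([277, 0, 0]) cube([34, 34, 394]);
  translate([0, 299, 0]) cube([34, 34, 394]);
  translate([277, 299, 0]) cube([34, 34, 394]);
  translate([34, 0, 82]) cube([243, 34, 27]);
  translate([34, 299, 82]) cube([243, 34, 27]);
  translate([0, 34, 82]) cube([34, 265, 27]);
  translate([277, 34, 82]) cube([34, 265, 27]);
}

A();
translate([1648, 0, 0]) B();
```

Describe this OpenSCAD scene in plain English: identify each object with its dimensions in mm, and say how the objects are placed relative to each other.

A is a bench: a 1648×376 mm seat slab, 45 mm thick, top at z = 423 mm, on four 74×74 mm square legs flush with the seat corners and standing on z = 0.

B is a four-legged stool. The seat is 311×333 mm, 23 mm thick, top at z = 417 mm. It stands on four square legs, each 34×34 mm in cross-section, from z = 0 to the seat underside, each flush with a corner of the seat. Four stretchers, 34 mm wide and 27 mm tall, connect adjacent legs with their undersides at z = 82 mm, each running between the inner faces of the legs it joins and aligned with the legs' outer faces on the other axis.

The stool is against the bench's +x side, with their −y faces flush.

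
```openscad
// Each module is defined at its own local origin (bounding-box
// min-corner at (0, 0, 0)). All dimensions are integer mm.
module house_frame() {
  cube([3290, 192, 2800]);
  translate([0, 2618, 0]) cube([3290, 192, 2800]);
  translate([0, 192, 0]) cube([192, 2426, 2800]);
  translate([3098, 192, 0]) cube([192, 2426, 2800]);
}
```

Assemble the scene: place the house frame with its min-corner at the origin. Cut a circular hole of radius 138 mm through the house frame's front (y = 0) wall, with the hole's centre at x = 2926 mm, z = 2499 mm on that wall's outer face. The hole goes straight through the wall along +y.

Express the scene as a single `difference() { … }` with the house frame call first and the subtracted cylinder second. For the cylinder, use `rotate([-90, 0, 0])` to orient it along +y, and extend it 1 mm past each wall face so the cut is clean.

difference() {
  house_frame();
  translate([2926, -1, 2499]) rotate([-90, 0, 0]) cylinder(h = 194, r = 138);
}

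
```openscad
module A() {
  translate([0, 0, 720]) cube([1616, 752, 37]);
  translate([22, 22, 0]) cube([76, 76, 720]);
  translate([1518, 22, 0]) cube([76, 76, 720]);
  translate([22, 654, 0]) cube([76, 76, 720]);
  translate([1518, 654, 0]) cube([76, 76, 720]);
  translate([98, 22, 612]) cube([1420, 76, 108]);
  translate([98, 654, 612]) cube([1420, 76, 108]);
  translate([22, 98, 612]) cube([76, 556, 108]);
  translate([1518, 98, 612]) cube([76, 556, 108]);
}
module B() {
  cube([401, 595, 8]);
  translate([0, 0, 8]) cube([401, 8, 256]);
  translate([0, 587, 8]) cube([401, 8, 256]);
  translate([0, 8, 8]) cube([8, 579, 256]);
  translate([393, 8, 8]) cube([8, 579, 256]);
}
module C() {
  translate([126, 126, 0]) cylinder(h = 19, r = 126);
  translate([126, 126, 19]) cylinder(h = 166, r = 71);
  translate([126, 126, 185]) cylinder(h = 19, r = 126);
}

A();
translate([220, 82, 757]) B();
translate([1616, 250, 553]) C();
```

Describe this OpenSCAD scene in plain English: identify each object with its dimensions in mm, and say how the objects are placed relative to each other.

A is a table with a 1616×752 mm rectangular top, 37 mm thick, top surface at z = 757 mm, supported by four 76×76 mm square legs, each inset 22 mm from the nearest pair of top edges, running from the floor. Four apron rails, 76 mm thick and 108 mm tall, run between adjacent legs with their top edges flush with the underside of the top and their outer faces flush with the legs' outer faces.

B is an open storage box with external size 401×595×264 mm and wall thickness 8 mm (the base is also 8 mm thick). The base covers the whole footprint; the four walls stand on the base, with the y-facing walls full-width and the x-facing walls fitting between their inner faces.

C is a spool: two coaxial disc flanges of radius 126 mm and thickness 19 mm, joined by a core cylinder of radius 71 mm and height 166 mm. The lower flange rests on z = 0 and the three cylinders share a vertical axis.

The open box is on top of the table. The spool is beside the table with their tops flush at z = 757.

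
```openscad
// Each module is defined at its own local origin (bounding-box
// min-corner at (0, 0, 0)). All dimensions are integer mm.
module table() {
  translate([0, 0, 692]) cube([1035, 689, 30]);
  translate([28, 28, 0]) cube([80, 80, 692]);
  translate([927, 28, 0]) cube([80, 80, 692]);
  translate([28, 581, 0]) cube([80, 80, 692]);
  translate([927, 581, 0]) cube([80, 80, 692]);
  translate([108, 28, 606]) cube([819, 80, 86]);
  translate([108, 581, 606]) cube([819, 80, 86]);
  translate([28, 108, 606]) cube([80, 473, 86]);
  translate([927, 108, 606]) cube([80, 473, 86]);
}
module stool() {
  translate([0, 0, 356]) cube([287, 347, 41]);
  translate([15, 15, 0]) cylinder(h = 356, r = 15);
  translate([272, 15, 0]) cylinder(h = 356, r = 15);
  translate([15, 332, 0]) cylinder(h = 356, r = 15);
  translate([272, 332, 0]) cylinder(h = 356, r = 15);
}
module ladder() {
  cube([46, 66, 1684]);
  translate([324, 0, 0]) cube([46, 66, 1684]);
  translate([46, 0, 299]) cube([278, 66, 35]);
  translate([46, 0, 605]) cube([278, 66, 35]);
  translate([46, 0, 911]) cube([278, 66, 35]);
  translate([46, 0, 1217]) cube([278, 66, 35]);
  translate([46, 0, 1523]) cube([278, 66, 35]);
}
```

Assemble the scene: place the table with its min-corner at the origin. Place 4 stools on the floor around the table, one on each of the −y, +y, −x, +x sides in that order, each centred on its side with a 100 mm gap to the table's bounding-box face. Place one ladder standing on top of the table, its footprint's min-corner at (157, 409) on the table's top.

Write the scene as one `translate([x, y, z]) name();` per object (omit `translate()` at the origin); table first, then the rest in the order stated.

table();
translate([374, -447, 0]) stool();
translate([374, 789, 0]) stool();
translate([-387, 171, 0]) stool();
translate([1135, 171, 0]) stool();
translate([157, 409, 722]) ladder();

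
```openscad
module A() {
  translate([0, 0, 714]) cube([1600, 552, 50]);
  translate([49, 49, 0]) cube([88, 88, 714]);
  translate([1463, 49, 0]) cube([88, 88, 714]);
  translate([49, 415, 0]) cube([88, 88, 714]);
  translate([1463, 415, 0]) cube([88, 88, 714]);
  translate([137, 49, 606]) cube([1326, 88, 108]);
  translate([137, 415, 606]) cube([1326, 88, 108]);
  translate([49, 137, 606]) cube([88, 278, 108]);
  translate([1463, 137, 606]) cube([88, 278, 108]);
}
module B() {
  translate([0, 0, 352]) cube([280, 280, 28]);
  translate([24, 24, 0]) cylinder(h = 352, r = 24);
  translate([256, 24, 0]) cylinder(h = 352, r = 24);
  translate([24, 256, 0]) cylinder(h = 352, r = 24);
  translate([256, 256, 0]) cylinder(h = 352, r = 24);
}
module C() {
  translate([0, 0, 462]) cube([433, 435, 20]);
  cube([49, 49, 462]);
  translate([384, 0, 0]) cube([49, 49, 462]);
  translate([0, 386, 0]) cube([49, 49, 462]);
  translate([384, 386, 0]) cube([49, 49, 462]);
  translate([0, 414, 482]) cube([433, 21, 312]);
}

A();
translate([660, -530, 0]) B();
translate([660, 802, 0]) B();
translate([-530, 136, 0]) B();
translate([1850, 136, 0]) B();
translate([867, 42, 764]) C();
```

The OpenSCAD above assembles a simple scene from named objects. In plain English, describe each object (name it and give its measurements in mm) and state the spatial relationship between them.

A is a table: top 1600 mm (x) × 552 mm (y), 50 mm thick, upper face at z = 764 mm, on four 88×88 mm square legs, each inset 49 mm from the nearest pair of top edges, running from z = 0 to the bottom of the top. Four apron rails, 88 mm thick and 108 mm tall, run between adjacent legs with their top edges flush with the underside of the top and their outer faces flush with the legs' outer faces.

B is a four-legged stool. The seat is 280×280 mm, 28 mm thick, top at z = 380 mm. It stands on four round legs, each 48 mm in diameter, from z = 0 to the seat underside, each leg's axis is inset half a diameter from the nearest pair of seat edges (so the leg's bounding box is flush with the corner).

C is a chair: 433×435 mm seat, 20 mm thick, top at z = 482 mm, on four 49 mm square corner legs flush with the seat edges. A 21 mm thick backrest slab spans the full seat width, extending 312 mm above the seat top, its back face flush with the seat's +y edge.

Four stools sit around the table at the −y, +y, −x, +x sides. The chair is on top of the table.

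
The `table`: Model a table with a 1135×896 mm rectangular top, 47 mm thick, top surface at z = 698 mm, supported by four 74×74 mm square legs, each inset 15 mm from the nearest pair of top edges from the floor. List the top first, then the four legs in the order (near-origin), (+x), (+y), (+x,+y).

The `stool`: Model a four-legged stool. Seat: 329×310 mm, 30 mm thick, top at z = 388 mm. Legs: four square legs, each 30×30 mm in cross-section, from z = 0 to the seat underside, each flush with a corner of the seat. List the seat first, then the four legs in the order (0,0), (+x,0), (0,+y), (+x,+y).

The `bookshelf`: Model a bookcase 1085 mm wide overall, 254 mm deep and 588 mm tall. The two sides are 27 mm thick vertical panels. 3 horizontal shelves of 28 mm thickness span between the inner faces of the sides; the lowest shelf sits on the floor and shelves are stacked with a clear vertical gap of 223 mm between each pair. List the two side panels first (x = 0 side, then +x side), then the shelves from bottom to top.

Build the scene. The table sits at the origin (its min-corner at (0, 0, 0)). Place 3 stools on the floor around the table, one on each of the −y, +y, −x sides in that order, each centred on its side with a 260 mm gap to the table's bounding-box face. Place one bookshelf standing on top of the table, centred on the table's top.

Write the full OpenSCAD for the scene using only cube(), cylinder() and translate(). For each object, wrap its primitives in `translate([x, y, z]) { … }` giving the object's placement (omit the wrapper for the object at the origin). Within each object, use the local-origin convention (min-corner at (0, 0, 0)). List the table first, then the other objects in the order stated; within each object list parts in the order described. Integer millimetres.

translate([0, 0, 651]) cube([1135, 896, 47]);
translate([15, 15, 0]) cube([74, 74, 651]);
translate([1046, 15, 0]) cube([74, 74, 651]);
translate([15, 807, 0]) cube([74, 74, 651]);
translate([1046, 807, 0]) cube([74, 74, 651]);
translate([403, -570, 0]) {
  translate([0, 0, 358]) cube([329, 310, 30]);
  cube([30, 30, 358]);
  translate([299, 0, 0]) cube([30, 30, 358]);
  translate([0, 280, 0]) cube([30, 30, 358]);
  translate([299, 280, 0]) cube([30, 30, 358]);
}
translate([403, 1156, 0]) {
  translate([0, 0, 358]) cube([329, 310, 30]);
  cube([30, 30, 358]);
  translate([299, 0, 0]) cube([30, 30, 358]);
  translate([0, 280, 0]) cube([30, 30, 358]);
  translate([299, 280, 0]) cube([30, 30, 358]);
}
translate([-589, 293, 0]) {
  translate([0, 0, 358]) cube([329, 310, 30]);
  cube([30, 30, 358]);
  translate([299, 0, 0]) cube([30, 30, 358]);
  translate([0, 280, 0]) cube([30, 30, 358]);
  translate([299, 280, 0]) cube([30, 30, 358]);
}
translate([25, 321, 698]) {
  cube([27, 254, 588]);
  translate([1058, 0, 0]) cube([27, 254, 588]);
  translate([27, 0, 0]) cube([1031, 254, 28]);
  translate([27, 0, 251]) cube([1031, 254, 28]);
  translate([27, 0, 502]) cube([1031, 254, 28]);
}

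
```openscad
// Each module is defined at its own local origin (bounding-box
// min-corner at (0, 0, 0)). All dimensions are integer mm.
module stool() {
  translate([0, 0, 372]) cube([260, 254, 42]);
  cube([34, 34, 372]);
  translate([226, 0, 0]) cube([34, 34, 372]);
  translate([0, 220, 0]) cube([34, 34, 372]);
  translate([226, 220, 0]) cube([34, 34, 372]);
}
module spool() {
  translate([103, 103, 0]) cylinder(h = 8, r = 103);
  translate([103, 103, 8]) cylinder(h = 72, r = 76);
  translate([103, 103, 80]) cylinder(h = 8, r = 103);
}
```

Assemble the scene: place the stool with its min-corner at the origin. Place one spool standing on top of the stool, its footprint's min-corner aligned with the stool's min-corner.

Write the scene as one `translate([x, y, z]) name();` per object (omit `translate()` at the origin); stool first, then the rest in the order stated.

stool();
translate([0, 0, 414]) spool();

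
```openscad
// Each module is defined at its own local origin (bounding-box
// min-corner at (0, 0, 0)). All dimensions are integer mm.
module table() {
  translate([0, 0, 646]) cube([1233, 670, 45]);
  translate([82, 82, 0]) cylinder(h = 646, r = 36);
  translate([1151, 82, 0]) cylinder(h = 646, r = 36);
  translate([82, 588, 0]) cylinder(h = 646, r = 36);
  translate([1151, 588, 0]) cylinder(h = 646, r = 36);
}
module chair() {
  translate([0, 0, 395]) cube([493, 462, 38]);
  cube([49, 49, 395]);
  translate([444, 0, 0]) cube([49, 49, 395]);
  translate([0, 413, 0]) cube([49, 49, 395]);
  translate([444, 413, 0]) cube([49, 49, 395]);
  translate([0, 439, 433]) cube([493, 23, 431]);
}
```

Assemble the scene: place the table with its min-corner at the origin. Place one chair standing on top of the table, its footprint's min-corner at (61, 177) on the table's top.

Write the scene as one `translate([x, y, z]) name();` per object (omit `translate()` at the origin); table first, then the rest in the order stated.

table();
translate([61, 177, 691]) chair();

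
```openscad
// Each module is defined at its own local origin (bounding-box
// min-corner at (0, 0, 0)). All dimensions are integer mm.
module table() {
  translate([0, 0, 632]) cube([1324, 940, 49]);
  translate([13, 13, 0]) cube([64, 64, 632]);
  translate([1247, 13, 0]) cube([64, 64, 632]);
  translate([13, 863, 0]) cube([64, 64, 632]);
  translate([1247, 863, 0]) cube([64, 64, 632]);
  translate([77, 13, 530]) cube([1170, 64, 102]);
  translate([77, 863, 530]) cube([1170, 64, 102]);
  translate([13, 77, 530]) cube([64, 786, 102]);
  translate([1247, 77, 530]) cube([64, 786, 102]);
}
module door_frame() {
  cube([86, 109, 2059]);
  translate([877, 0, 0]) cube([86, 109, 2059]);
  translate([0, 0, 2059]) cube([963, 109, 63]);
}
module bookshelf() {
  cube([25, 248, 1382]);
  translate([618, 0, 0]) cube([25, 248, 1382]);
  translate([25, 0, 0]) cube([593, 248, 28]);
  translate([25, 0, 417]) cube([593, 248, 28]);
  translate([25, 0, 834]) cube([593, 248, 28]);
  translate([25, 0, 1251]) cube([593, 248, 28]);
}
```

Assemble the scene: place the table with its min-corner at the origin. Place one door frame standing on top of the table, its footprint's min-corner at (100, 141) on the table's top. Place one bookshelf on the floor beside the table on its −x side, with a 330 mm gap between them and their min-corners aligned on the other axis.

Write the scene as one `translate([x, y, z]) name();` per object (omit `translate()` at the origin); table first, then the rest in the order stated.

table();
translate([100, 141, 681]) door_frame();
translate([-973, 0, 0]) bookshelf();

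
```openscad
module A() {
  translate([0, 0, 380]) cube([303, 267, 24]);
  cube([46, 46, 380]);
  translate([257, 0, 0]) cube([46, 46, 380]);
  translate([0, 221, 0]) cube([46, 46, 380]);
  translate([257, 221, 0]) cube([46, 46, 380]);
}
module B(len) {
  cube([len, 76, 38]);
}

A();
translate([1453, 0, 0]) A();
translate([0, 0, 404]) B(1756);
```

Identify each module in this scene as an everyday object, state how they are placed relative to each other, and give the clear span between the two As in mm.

Second stool starts at x = 1453; first ends at x = 303; clear span = 1453 − 303 = 1150 mm.

A is a stool. B is a beam. A beam spans the tops of two stools. The clear span between the two stools is 1150 mm.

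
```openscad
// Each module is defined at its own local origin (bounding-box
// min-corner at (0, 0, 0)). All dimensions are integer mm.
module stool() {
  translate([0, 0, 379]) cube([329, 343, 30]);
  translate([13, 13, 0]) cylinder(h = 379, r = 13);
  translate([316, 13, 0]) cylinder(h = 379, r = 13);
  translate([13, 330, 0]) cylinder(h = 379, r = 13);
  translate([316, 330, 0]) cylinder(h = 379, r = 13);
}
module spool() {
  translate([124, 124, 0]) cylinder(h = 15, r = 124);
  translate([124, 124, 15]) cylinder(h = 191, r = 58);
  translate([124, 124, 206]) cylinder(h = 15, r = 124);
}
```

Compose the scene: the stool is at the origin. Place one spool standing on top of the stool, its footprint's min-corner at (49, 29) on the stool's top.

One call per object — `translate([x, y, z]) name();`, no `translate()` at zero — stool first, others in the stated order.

stool();
translate([49, 29, 409]) spool();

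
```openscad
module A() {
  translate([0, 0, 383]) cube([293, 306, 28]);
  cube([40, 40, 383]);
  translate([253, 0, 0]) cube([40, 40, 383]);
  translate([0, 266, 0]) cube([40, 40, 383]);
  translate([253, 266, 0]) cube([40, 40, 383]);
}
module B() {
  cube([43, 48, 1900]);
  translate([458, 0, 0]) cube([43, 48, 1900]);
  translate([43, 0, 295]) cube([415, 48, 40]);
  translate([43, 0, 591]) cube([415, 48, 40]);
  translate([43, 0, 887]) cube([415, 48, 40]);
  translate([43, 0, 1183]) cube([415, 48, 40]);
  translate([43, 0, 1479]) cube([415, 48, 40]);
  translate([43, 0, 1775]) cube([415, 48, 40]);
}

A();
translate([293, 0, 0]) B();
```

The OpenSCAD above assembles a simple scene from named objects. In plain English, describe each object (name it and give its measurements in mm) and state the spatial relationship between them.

A is a simple wooden stool: a rectangular seat 293 mm (x) by 306 mm (y), 28 mm thick, top face at z = 411 mm, on four square legs, each 40×40 mm in cross-section. The legs rest on z = 0, each flush with a corner of the seat.

B is a straight ladder. Two 43×48 mm vertical rails, 1900 mm tall, stand 501 mm apart (outside-to-outside) with their front faces coplanar on the −y side. 6 rungs, each 48 mm deep and 40 mm tall, span between the inner faces of the rails, front faces flush with the rails. The lowest rung's underside is at z = 295 mm and rungs are spaced 296 mm apart (underside to underside).

The ladder is against the stool's +x side, with their −y faces flush.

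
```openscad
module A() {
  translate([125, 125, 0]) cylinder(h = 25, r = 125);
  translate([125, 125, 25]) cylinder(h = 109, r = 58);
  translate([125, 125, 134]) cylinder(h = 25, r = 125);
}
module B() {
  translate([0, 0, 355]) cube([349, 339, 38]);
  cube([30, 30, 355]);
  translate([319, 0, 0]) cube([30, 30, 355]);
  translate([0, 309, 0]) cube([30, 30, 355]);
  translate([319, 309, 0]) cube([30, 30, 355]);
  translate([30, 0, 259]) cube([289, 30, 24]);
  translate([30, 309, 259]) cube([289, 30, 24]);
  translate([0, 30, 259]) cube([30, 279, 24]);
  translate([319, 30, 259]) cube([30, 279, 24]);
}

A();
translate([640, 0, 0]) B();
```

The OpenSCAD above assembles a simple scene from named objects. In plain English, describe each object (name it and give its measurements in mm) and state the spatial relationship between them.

A is a spool: two coaxial disc flanges of radius 125 mm and thickness 25 mm, joined by a core cylinder of radius 58 mm and height 109 mm. The lower flange rests on z = 0 and the three cylinders share a vertical axis.

B is a simple wooden stool: a rectangular seat 349 mm (x) by 339 mm (y), 38 mm thick, top face at z = 393 mm, on four square legs, each 30×30 mm in cross-section. The legs rest on z = 0, each flush with a corner of the seat. Four stretchers, 30 mm wide and 24 mm tall, connect adjacent legs with their undersides at z = 259 mm, each running between the inner faces of the legs it joins and aligned with the legs' outer faces on the other axis.

The stool is on the floor beside the spool on its +x side.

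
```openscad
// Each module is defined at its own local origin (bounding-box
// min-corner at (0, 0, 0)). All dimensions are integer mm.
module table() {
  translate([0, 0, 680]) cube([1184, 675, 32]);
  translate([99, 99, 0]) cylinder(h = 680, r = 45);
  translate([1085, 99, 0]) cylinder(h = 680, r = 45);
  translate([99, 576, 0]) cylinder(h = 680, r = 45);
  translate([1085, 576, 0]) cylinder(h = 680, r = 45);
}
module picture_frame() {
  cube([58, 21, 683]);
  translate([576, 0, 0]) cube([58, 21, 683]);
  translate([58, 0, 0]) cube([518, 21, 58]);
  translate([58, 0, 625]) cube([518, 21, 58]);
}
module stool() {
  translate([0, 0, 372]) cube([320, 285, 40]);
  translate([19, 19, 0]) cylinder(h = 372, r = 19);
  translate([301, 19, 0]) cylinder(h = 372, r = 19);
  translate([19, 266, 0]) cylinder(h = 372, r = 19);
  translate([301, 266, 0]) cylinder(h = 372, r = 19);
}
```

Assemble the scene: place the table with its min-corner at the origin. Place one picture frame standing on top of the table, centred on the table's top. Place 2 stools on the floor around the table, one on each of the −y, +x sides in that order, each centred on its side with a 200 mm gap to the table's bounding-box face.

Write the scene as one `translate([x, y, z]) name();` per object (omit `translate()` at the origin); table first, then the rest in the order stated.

table();
translate([275, 327, 712]) picture_frame();
translate([432, -485, 0]) stool();
translate([1384, 195, 0]) stool();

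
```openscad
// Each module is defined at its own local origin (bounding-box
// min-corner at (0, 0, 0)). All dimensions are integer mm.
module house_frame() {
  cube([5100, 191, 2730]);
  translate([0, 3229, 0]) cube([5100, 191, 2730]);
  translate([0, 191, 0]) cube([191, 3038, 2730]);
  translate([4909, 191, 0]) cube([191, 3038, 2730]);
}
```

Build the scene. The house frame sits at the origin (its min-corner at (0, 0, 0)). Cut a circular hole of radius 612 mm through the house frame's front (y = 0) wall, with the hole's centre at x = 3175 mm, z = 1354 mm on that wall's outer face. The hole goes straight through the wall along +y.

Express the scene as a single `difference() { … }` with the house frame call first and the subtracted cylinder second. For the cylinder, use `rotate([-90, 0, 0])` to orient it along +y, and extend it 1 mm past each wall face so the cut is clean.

difference() {
  house_frame();
  translate([3175, -1, 1354]) rotate([-90, 0, 0]) cylinder(h = 193, r = 612);
}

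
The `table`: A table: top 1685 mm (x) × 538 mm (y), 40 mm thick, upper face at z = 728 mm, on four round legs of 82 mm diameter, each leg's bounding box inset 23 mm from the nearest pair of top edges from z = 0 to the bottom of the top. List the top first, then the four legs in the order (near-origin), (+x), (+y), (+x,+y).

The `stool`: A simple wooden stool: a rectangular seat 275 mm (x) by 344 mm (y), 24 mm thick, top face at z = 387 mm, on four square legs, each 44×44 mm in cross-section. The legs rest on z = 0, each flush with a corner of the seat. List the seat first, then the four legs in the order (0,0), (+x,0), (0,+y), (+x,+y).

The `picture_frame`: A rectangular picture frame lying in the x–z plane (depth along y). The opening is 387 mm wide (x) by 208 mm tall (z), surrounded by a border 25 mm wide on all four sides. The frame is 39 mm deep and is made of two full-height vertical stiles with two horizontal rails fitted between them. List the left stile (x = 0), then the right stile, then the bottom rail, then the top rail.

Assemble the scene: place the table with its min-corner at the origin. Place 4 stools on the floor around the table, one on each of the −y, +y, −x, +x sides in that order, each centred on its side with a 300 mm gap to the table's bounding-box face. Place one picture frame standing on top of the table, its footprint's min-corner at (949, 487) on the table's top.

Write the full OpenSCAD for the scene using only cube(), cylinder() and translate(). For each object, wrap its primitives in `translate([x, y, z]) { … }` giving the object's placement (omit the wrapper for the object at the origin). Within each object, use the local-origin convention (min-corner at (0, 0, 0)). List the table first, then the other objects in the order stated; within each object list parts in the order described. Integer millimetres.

translate([0, 0, 688]) cube([1685, 538, 40]);
translate([64, 64, 0]) cylinder(h = 688, r = 41);
translate([1621, 64, 0]) cylinder(h = 688, r = 41);
translate([64, 474, 0]) cylinder(h = 688, r = 41);
translate([1621, 474, 0]) cylinder(h = 688, r = 41);
translate([705, -644, 0]) {
  translate([0, 0, 363]) cube([275, 344, 24]);
  cube([44, 44, 363]);
  translate([231, 0, 0]) cube([44, 44, 363]);
  translate([0, 300, 0]) cube([44, 44, 363]);
  translate([231, 300, 0]) cube([44, 44, 363]);
}
translate([705, 838, 0]) {
  translate([0, 0, 363]) cube([275, 344, 24]);
  cube([44, 44, 363]);
  translate([231, 0, 0]) cube([44, 44, 363]);
  translate([0, 300, 0]) cube([44, 44, 363]);
  translate([231, 300, 0]) cube([44, 44, 363]);
}
translate([-575, 97, 0]) {
  translate([0, 0, 363]) cube([275, 344, 24]);
  cube([44, 44, 363]);
  translate([231, 0, 0]) cube([44, 44, 363]);
  translate([0, 300, 0]) cube([44, 44, 363]);
  translate([231, 300, 0]) cube([44, 44, 363]);
}
translate([1985, 97, 0]) {
  translate([0, 0, 363]) cube([275, 344, 24]);
  cube([44, 44, 363]);
  translate([231, 0, 0]) cube([44, 44, 363]);
  translate([0, 300, 0]) cube([44, 44, 363]);
  translate([231, 300, 0]) cube([44, 44, 363]);
}
translate([949, 487, 728]) {
  cube([25, 39, 258]);
  translate([412, 0, 0]) cube([25, 39, 258]);
  translate([25, 0, 0]) cube([387, 39, 25]);
  translate([25, 0, 233]) cube([387, 39, 25]);
}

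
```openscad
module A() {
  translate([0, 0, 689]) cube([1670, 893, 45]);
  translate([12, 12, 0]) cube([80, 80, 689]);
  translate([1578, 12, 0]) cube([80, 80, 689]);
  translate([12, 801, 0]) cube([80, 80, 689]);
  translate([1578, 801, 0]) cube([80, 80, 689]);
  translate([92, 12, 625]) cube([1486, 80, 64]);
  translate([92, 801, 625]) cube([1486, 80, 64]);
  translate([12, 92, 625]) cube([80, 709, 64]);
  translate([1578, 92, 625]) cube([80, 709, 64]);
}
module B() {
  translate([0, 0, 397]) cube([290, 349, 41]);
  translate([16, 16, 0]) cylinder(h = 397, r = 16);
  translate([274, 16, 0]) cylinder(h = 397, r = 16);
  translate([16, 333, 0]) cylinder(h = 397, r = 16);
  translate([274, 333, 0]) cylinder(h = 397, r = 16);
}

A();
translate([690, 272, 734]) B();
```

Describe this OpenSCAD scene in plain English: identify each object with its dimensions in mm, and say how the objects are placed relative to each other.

A is a table: top 1670 mm (x) × 893 mm (y), 45 mm thick, upper face at z = 734 mm, on four 80×80 mm square legs, each inset 12 mm from the nearest pair of top edges, running from z = 0 to the bottom of the top. Four apron rails, 80 mm thick and 64 mm tall, run between adjacent legs with their top edges flush with the underside of the top and their outer faces flush with the legs' outer faces.

B is a simple wooden stool: a rectangular seat 290 mm (x) by 349 mm (y), 41 mm thick, top face at z = 438 mm, on four round legs, each 32 mm in diameter. The legs rest on z = 0, each leg's axis is inset half a diameter from the nearest pair of seat edges (so the leg's bounding box is flush with the corner).

The stool is on top of the table, centred.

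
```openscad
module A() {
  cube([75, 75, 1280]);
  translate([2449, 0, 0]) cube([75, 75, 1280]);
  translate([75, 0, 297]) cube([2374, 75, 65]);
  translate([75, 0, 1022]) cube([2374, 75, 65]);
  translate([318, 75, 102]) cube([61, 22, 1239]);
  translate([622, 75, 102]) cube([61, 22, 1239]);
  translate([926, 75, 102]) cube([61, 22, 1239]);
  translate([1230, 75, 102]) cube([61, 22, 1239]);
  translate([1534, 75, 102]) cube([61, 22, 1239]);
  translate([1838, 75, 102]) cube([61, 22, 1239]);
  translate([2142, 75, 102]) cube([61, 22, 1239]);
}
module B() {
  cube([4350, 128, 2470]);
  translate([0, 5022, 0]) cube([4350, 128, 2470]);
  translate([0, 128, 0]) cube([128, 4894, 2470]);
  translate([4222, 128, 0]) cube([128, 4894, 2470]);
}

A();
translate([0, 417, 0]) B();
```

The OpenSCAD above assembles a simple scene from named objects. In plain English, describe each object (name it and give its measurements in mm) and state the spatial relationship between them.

A is a fence section. Two 75×75 mm posts, 1280 mm tall, stand on the floor with a clear span of 2374 mm between their inner faces. Two horizontal rails of 75×65 mm section span the gap between the posts with their undersides at z = 297 mm and z = 1022 mm, flush with the posts' −y face. 7 pickets, each 61 mm wide, 22 mm thick and 1239 mm tall, are fixed to the +y face of the rails with their bottoms at z = 102 mm, evenly spaced across the span with equal gaps (rounded down to the nearest mm) at the −x end and between each pair — any rounding remainder accumulates at the +x end.

B is the wall frame of a small rectangular building: four walls, each 2470 mm tall and 128 mm thick, enclosing a footprint 4350 mm (x) by 5150 mm (y) outside-to-outside, with no floor or roof. The front and back walls (the −y and +y sides) span the full width; the two side walls fit between them.

The house frame is on the floor beside the fence section on its +y side.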